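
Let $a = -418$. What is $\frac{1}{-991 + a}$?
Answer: $- \frac{1}{1409} \approx -0.00070972$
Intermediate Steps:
$\frac{1}{-991 + a} = \frac{1}{-991 - 418} = \frac{1}{-1409} = - \frac{1}{1409}$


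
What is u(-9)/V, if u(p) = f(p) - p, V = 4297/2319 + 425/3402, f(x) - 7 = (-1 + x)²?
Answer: 305050536/5201323 ≈ 58.649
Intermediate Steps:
f(x) = 7 + (-1 + x)²
V = 5201323/2629746 (V = 4297*(1/2319) + 425*(1/3402) = 4297/2319 + 425/3402 = 5201323/2629746 ≈ 1.9779)
u(p) = 7 + (-1 + p)² - p (u(p) = (7 + (-1 + p)²) - p = 7 + (-1 + p)² - p)
u(-9)/V = (7 + (-1 - 9)² - 1*(-9))/(5201323/2629746) = (7 + (-10)² + 9)*(2629746/5201323) = (7 + 100 + 9)*(2629746/5201323) = 116*(2629746/5201323) = 305050536/5201323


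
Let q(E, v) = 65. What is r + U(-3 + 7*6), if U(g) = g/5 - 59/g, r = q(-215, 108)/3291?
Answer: 1349147/213915 ≈ 6.3069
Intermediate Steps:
r = 65/3291 ≈ 0.019751
U(g) = -59/g + g/5 (U(g) = g*(⅕) - 59/g = g/5 - 59/g = -59/g + g/5)
r + U(-3 + 7*6) = 65/3291 + (-59/(-3 + 7*6) + (-3 + 7*6)/5) = 65/3291 + (-59/(-3 + 42) + (-3 + 42)/5) = 65/3291 + (-59/39 + (⅕)*39) = 65/3291 + (-59*1/39 + 39/5) = 65/3291 + (-59/39 + 39/5) = 65/3291 + 1226/195 = 1349147/213915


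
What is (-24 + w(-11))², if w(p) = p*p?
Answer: 9409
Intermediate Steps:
w(p) = p²
(-24 + w(-11))² = (-24 + (-11)²)² = (-24 + 121)² = 97² = 9409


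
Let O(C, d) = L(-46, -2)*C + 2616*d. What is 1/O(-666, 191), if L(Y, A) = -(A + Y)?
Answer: 1/467688 ≈ 2.1382e-6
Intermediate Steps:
L(Y, A) = -A - Y
O(C, d) = 48*C + 2616*d (O(C, d) = (-1*(-2) - 1*(-46))*C + 2616*d = (2 + 46)*C + 2616*d = 48*C + 2616*d)
1/O(-666, 191) = 1/(48*(-666) + 2616*191) = 1/(-31968 + 499656) = 1/467688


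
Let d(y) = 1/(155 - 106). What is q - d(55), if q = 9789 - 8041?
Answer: 85651/49 ≈ 1748.0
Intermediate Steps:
d(y) = 1/49
q = 1748
q - d(55) = 1748 - 1*1/49 = 1748 - 1/49 = 85651/49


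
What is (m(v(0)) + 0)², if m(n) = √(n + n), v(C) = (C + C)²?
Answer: 0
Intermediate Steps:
v(C) = 4*C² (v(C) = (2*C)² = 4*C²)
m(n) = √2*√n (m(n) = √(2*n) = √2*√n)
(m(v(0)) + 0)² = (√2*√(4*0²) + 0)² = (√2*√(4*0) + 0)² = (√2*√0 + 0)² = (√2*0 + 0)² = (0 + 0)² = 0² = 0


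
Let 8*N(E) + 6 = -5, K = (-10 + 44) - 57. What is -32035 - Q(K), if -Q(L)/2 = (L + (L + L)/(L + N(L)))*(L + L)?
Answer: -5868061/195 ≈ -30093.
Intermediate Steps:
K = -23 (K = 34 - 57 = -23)
N(E) = -11/8 (N(E) = -¾ + (⅛)*(-5) = -¾ - 5/8 = -11/8)
Q(L) = -4*L*(L + 2*L/(-11/8 + L)) (Q(L) = -2*(L + (L + L)/(L - 11/8))*(L + L) = -2*(L + (2*L)/(-11/8 + L))*2*L = -2*(L + 2*L/(-11/8 + L))*2*L = -4*L*(L + 2*L/(-11/8 + L)))
-32035 - Q(K) = -32035 - (-23)²*(-20 - 32*(-23))/(-11 + 8*(-23)) = -32035 - 529*(-20 + 736)/(-11 - 184) = -32035 - 529*716/(-195) = -32035 - 529*(-1)*716/195 = -32035 - 1*(-378764/195) = -32035 + 378764/195 = -5868061/195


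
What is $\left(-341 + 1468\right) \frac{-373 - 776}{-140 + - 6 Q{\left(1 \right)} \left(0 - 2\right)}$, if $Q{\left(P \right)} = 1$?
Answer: $\frac{1294923}{128} \approx 10117.0$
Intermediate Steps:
$\left(-341 + 1468\right) \frac{-373 - 776}{-140 + - 6 Q{\left(1 \right)} \left(0 - 2\right)} = \left(-341 + 1468\right) \frac{-373 - 776}{-140 + \left(-6\right) 1 \left(0 - 2\right)} = 1127 \left(- \frac{1149}{-140 - 6 \left(0 - 2\right)}\right) = 1127 \left(- \frac{1149}{-140 - -12}\right) = 1127 \left(- \frac{1149}{-140 + 12}\right) = 1127 \left(- \frac{1149}{-128}\right) = 1127 \left(\left(-1149\right) \left(- \frac{1}{128}\right)\right) = 1127 \cdot \frac{1149}{128} = \frac{1294923}{128}$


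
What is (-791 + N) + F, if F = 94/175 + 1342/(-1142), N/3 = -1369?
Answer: -489496401/99925 ≈ -4898.6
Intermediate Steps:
N = -4107 (N = 3*(-1369) = -4107)
F = -63751/99925 (F = 94*(1/175) + 1342*(-1/1142) = 94/175 - 671/571 = -63751/99925 ≈ -0.63799)
(-791 + N) + F = (-791 - 4107) - 63751/99925 = -4898 - 63751/99925 = -489496401/99925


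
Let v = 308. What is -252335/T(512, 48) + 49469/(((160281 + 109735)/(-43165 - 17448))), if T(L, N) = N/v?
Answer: -1320584275171/810048 ≈ -1.6303e+6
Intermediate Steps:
T(L, N) = N/308
-252335/T(512, 48) + 49469/(((160281 + 109735)/(-43165 - 17448))) = -252335/((1/308)*48) + 49469/(((160281 + 109735)/(-43165 - 17448))) = -252335/12/77 + 49469/((270016/(-60613))) = -252335*77/12 + 49469/((270016*(-1/60613))) = -19429795/12 + 49469/(-270016/60613) = -19429795/12 + 49469*(-60613/270016) = -19429795/12 - 2998464497/270016 = -1320584275171/810048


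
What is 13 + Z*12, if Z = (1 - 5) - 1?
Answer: -47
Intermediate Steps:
Z = -5 (Z = -4 - 1 = -5)
13 + Z*12 = 13 - 5*12 = 13 - 60 = -47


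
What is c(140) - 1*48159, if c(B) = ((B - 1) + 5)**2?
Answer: -27423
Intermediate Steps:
c(B) = (4 + B)**2 (c(B) = ((-1 + B) + 5)**2 = (4 + B)**2)
c(140) - 1*48159 = (4 + 140)**2 - 1*48159 = 144**2 - 48159 = 20736 - 48159 = -27423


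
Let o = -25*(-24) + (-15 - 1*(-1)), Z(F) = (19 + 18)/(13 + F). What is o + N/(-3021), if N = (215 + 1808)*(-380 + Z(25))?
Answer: 32136299/38266 ≈ 839.81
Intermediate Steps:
Z(F) = 37/(13 + F)
N = -29137269/38 (N = (215 + 1808)*(-380 + 37/(13 + 25)) = 2023*(-380 + 37/38) = 2023*(-14403/38) = -29137269/38 ≈ -7.6677e+5)
o = 586 (o = 600 + (-15 + 1) = 600 - 14 = 586)
o + N/(-3021) = 586 - 29137269/38/(-3021) = 586 - 29137269/38*(-1/3021) = 586 + 9712423/38266 = 32136299/38266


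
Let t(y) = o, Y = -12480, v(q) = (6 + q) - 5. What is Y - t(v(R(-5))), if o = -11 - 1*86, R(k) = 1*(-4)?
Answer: -12383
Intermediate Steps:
R(k) = -4
v(q) = 1 + q
o = -97 (o = -11 - 86 = -97)
t(y) = -97
Y - t(v(R(-5))) = -12480 - 1*(-97) = -12480 + 97 = -12383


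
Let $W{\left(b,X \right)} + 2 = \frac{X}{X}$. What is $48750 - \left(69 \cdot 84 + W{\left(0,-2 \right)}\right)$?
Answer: $42955$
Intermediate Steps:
$W{\left(b,X \right)} = -1$ ($W{\left(b,X \right)} = -2 + \frac{X}{X} = -2 + 1 = -1$)
$48750 - \left(69 \cdot 84 + W{\left(0,-2 \right)}\right) = 48750 - \left(69 \cdot 84 - 1\right) = 48750 - \left(5796 - 1\right) = 48750 - 5795 = 42955$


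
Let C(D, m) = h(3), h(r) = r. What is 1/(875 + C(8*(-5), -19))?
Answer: 1/878 ≈ 0.0011390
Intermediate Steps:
C(D, m) = 3
1/(875 + C(8*(-5), -19)) = 1/(875 + 3) = 1/878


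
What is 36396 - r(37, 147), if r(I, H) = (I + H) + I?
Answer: 36175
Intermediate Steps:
r(I, H) = H + 2*I (r(I, H) = (H + I) + I = H + 2*I)
36396 - r(37, 147) = 36396 - (147 + 2*37) = 36396 - (147 + 74) = 36396 - 1*221 = 36396 - 221 = 36175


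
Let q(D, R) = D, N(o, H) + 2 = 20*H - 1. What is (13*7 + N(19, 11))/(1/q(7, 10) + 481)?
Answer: 539/842 ≈ 0.64014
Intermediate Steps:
N(o, H) = -3 + 20*H (N(o, H) = -2 + (20*H - 1) = -2 + (-1 + 20*H) = -3 + 20*H)
(13*7 + N(19, 11))/(1/q(7, 10) + 481) = (13*7 + (-3 + 20*11))/(1/7 + 481) = (91 + (-3 + 220))/(⅐ + 481) = (91 + 217)/(3368/7) = 308*(7/3368) = 539/842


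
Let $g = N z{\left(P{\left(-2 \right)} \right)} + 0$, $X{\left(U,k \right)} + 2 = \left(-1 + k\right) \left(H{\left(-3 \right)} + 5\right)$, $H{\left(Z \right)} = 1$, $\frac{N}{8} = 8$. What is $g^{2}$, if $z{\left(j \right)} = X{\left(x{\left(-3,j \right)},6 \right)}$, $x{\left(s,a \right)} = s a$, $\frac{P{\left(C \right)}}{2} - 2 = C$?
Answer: $3211264$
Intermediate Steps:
$N = 64$ ($N = 8 \cdot 8 = 64$)
$P{\left(C \right)} = 4 + 2 C$
$x{\left(s,a \right)} = a s$
$X{\left(U,k \right)} = -8 + 6 k$ ($X{\left(U,k \right)} = -2 + \left(-1 + k\right) \left(1 + 5\right) = -2 + \left(-1 + k\right) 6 = -2 + \left(-6 + 6 k\right) = -8 + 6 k$)
$z{\left(j \right)} = 28$ ($z{\left(j \right)} = -8 + 6 \cdot 6 = -8 + 36 = 28$)
$g = 1792$ ($g = 64 \cdot 28 + 0 = 1792 + 0 = 1792$)
$g^{2} = 1792^{2} = 3211264$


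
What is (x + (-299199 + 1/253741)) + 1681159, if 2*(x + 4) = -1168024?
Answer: 202471108505/253741 ≈ 7.9794e+5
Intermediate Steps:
x = -584016 (x = -4 + (½)*(-1168024) = -4 - 584012 = -584016)
(x + (-299199 + 1/253741)) + 1681159 = (-584016 + (-299199 + 1/253741)) + 1681159 = (-584016 - 75919053458/253741) + 1681159 = -224107857314/253741 + 1681159 = 202471108505/253741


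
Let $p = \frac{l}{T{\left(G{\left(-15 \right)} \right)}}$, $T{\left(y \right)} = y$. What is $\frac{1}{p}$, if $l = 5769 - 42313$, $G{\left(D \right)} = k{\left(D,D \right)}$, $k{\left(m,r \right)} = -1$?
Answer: $\frac{1}{36544} \approx 2.7364 \cdot 10^{-5}$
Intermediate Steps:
$G{\left(D \right)} = -1$
$l = -36544$
$p = 36544$ ($p = - \frac{36544}{-1} = \left(-36544\right) \left(-1\right) = 36544$)
$\frac{1}{p} = \frac{1}{36544}$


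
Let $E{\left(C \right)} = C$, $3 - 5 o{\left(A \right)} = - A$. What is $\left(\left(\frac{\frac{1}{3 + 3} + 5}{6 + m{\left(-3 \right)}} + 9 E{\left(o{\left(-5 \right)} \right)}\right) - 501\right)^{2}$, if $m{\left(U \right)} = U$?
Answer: $\frac{2048377081}{8100} \approx 2.5289 \cdot 10^{5}$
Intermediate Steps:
$o{\left(A \right)} = \frac{3}{5} + \frac{A}{5}$ ($o{\left(A \right)} = \frac{3}{5} - \frac{\left(-1\right) A}{5} = \frac{3}{5} + \frac{A}{5}$)
$\left(\left(\frac{\frac{1}{3 + 3} + 5}{6 + m{\left(-3 \right)}} + 9 E{\left(o{\left(-5 \right)} \right)}\right) - 501\right)^{2} = \left(\left(\frac{\frac{1}{3 + 3} + 5}{6 - 3} + 9 \left(\frac{3}{5} + \frac{1}{5} \left(-5\right)\right)\right) - 501\right)^{2} = \left(\left(\frac{\frac{1}{6} + 5}{3} + 9 \left(\frac{3}{5} - 1\right)\right) - 501\right)^{2} = \left(\left(\left(\frac{1}{6} + 5\right) \frac{1}{3} + 9 \left(- \frac{2}{5}\right)\right) - 501\right)^{2} = \left(\left(\frac{31}{6} \cdot \frac{1}{3} - \frac{18}{5}\right) - 501\right)^{2} = \left(\left(\frac{31}{18} - \frac{18}{5}\right) - 501\right)^{2} = \left(- \frac{169}{90} - 501\right)^{2} = \left(- \frac{45259}{90}\right)^{2} = \frac{2048377081}{8100}$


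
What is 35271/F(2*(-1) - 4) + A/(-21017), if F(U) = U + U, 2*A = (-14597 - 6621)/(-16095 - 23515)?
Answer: -4893753511763/1664966740 ≈ -2939.3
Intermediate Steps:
A = 10609/39610 (A = ((-14597 - 6621)/(-16095 - 23515))/2 = (-21218/(-39610))/2 = (-21218*(-1/39610))/2 = (½)*(10609/19805) = 10609/39610 ≈ 0.26784)
F(U) = 2*U
35271/F(2*(-1) - 4) + A/(-21017) = 35271/((2*(2*(-1) - 4))) + (10609/39610)/(-21017) = 35271/((2*(-2 - 4))) + (10609/39610)*(-1/21017) = 35271/((2*(-6))) - 10609/832483370 = 35271/(-12) - 10609/832483370 = 35271*(-1/12) - 10609/832483370 = -11757/4 - 10609/832483370 = -4893753511763/1664966740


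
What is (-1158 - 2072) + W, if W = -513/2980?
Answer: -9625913/2980 ≈ -3230.2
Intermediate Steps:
W = -513/2980 (W = -513*1/2980 = -513/2980 ≈ -0.17215)
(-1158 - 2072) + W = (-1158 - 2072) - 513/2980 = -3230 - 513/2980 = -9625913/2980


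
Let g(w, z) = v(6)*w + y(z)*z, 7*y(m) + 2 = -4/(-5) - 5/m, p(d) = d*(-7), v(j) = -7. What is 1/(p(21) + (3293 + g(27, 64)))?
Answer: 35/103086 ≈ 0.00033952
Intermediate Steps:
p(d) = -7*d
y(m) = -6/35 - 5/(7*m) (y(m) = -2/7 + (-4/(-5) - 5/m)/7 = -2/7 + (-4*(-1/5) - 5/m)/7 = -2/7 + (4/5 - 5/m)/7 = -2/7 + (4/35 - 5/(7*m)) = -6/35 - 5/(7*m))
g(w, z) = -5/7 - 7*w - 6*z/35 (g(w, z) = -7*w + ((-25 - 6*z)/(35*z))*z = -7*w + (-5/7 - 6*z/35) = -5/7 - 7*w - 6*z/35)
1/(p(21) + (3293 + g(27, 64))) = 1/(-7*21 + (3293 + (-5/7 - 7*27 - 6/35*64))) = 1/(-147 + (3293 + (-5/7 - 189 - 384/35))) = 1/(-147 + (3293 - 7024/35)) = 1/(-147 + 108231/35) = 1/(103086/35) = 35/103086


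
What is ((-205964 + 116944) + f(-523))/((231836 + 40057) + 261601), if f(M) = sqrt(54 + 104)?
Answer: -44510/266747 + sqrt(158)/533494 ≈ -0.16684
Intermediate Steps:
f(M) = sqrt(158)
((-205964 + 116944) + f(-523))/((231836 + 40057) + 261601) = ((-205964 + 116944) + sqrt(158))/((231836 + 40057) + 261601) = (-89020 + sqrt(158))/(271893 + 261601) = (-89020 + sqrt(158))/533494 = (-89020 + sqrt(158))*(1/533494) = -44510/266747 + sqrt(158)/533494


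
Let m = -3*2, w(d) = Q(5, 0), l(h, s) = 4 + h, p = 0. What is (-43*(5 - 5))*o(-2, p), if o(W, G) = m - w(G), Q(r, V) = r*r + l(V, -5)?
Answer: 0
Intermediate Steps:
Q(r, V) = 4 + V + r**2 (Q(r, V) = r*r + (4 + V) = r**2 + (4 + V) = 4 + V + r**2)
w(d) = 29 (w(d) = 4 + 0 + 5**2 = 4 + 0 + 25 = 29)
m = -6
o(W, G) = -35 (o(W, G) = -6 - 1*29 = -6 - 29 = -35)
(-43*(5 - 5))*o(-2, p) = -43*(5 - 5)*(-35) = -43*0*(-35) = 0*(-35) = 0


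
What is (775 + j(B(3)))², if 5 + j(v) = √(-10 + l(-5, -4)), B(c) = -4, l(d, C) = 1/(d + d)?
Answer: (7700 + I*√1010)²/100 ≈ 5.9289e+5 + 4894.2*I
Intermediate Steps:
l(d, C) = 1/(2*d)
j(v) = -5 + I*√1010/10 (j(v) = -5 + √(-10 + (½)/(-5)) = -5 + √(-10 + (½)*(-⅕)) = -5 + √(-10 - ⅒) = -5 + √(-101/10) = -5 + I*√1010/10)
(775 + j(B(3)))² = (775 + (-5 + I*√1010/10))² = (770 + I*√1010/10)²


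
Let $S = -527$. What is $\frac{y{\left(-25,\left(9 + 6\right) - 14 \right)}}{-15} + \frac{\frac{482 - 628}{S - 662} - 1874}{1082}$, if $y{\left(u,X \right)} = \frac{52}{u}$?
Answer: $- \frac{384308552}{241218375} \approx -1.5932$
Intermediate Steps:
$\frac{y{\left(-25,\left(9 + 6\right) - 14 \right)}}{-15} + \frac{\frac{482 - 628}{S - 662} - 1874}{1082} = \frac{52 \frac{1}{-25}}{-15} + \frac{\frac{482 - 628}{-527 - 662} - 1874}{1082} = 52 \left(- \frac{1}{25}\right) \left(- \frac{1}{15}\right) + \left(- \frac{146}{-1189} - 1874\right) \frac{1}{1082} = \left(- \frac{52}{25}\right) \left(- \frac{1}{15}\right) + \left(\left(-146\right) \left(- \frac{1}{1189}\right) - 1874\right) \frac{1}{1082} = \frac{52}{375} + \left(\frac{146}{1189} - 1874\right) \frac{1}{1082} = \frac{52}{375} - \frac{1114020}{643249} = - \frac{384308552}{241218375}$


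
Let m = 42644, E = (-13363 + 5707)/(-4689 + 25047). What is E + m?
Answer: 4989304/117 ≈ 42644.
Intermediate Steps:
E = -44/117 (E = -7656/20358 = -7656*1/20358 = -44/117 ≈ -0.37607)
E + m = -44/117 + 42644 = 4989304/117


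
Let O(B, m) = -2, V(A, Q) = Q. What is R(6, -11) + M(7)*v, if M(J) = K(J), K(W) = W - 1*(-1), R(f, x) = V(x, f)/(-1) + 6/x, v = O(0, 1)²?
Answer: 280/11 ≈ 25.455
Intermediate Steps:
v = 4 (v = (-2)² = 4)
R(f, x) = -f + 6/x (R(f, x) = f/(-1) + 6/x = f*(-1) + 6/x = -f + 6/x)
K(W) = 1 + W (K(W) = W + 1 = 1 + W)
M(J) = 1 + J
R(6, -11) + M(7)*v = (-1*6 + 6/(-11)) + (1 + 7)*4 = (-6 + 6*(-1/11)) + 8*4 = (-6 - 6/11) + 32 = -72/11 + 32 = 280/11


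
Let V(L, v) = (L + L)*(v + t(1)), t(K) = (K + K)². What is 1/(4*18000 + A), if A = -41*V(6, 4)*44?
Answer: -1/101184 ≈ -9.8830e-6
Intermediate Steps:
t(K) = 4*K² (t(K) = (2*K)² = 4*K²)
V(L, v) = 2*L*(4 + v) (V(L, v) = (L + L)*(v + 4*1²) = (2*L)*(v + 4*1) = (2*L)*(v + 4) = (2*L)*(4 + v) = 2*L*(4 + v))
A = -173184 (A = -82*6*(4 + 4)*44 = -82*6*8*44 = -41*96*44 = -3936*44 = -173184)
1/(4*18000 + A) = 1/(4*18000 - 173184) = 1/(72000 - 173184) = 1/(-101184) = -1/101184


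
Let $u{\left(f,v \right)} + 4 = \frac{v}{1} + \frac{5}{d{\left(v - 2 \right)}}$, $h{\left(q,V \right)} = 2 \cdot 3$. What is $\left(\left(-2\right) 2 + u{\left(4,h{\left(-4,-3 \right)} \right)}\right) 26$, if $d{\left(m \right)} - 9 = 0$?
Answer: $- \frac{338}{9} \approx -37.556$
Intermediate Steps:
$h{\left(q,V \right)} = 6$
$d{\left(m \right)} = 9$ ($d{\left(m \right)} = 9 + 0 = 9$)
$u{\left(f,v \right)} = - \frac{31}{9} + v$ ($u{\left(f,v \right)} = -4 + \left(\frac{v}{1} + \frac{5}{9}\right) = -4 + \left(v 1 + 5 \cdot \frac{1}{9}\right) = -4 + \left(v + \frac{5}{9}\right) = -4 + \left(\frac{5}{9} + v\right) = - \frac{31}{9} + v$)
$\left(\left(-2\right) 2 + u{\left(4,h{\left(-4,-3 \right)} \right)}\right) 26 = \left(\left(-2\right) 2 + \left(- \frac{31}{9} + 6\right)\right) 26 = \left(-4 + \frac{23}{9}\right) 26 = \left(- \frac{13}{9}\right) 26 = - \frac{338}{9}$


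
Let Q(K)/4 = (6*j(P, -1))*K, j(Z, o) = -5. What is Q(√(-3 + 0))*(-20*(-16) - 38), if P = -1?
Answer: -33840*I*√3 ≈ -58613.0*I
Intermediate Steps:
Q(K) = -120*K (Q(K) = 4*((6*(-5))*K) = 4*(-30*K) = -120*K)
Q(√(-3 + 0))*(-20*(-16) - 38) = (-120*√(-3 + 0))*(-20*(-16) - 38) = (-120*I*√3)*(320 - 38) = -120*I*√3*282 = -33840*I*√3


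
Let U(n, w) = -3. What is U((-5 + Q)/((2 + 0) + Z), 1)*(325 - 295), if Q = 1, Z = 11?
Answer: -90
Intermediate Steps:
U((-5 + Q)/((2 + 0) + Z), 1)*(325 - 295) = -3*(325 - 295) = -3*30 = -90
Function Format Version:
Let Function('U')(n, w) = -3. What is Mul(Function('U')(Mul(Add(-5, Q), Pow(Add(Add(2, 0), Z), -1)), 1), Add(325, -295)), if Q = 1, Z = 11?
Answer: -90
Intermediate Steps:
Mul(Function('U')(Mul(Add(-5, Q), Pow(Add(Add(2, 0), Z), -1)), 1), Add(325, -295)) = Mul(-3, Add(325, -295)) = Mul(-3, 30) = -90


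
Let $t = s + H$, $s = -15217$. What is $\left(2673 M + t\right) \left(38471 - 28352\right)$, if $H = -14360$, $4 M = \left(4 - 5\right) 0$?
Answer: $-299289663$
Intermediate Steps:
$M = 0$ ($M = \frac{\left(4 - 5\right) 0}{4} = \frac{\left(-1\right) 0}{4} = \frac{1}{4} \cdot 0 = 0$)
$t = -29577$ ($t = -15217 - 14360 = -29577$)
$\left(2673 M + t\right) \left(38471 - 28352\right) = \left(2673 \cdot 0 - 29577\right) \left(38471 - 28352\right) = \left(0 - 29577\right) 10119 = \left(-29577\right) 10119 = -299289663$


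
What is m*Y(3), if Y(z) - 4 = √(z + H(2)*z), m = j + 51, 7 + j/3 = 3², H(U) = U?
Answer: 399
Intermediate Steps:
j = 6 (j = -21 + 3*3² = -21 + 3*9 = -21 + 27 = 6)
m = 57 (m = 6 + 51 = 57)
Y(z) = 4 + √3*√z (Y(z) = 4 + √(z + 2*z) = 4 + √(3*z) = 4 + √3*√z)
m*Y(3) = 57*(4 + √3*√3) = 57*(4 + 3) = 57*7 = 399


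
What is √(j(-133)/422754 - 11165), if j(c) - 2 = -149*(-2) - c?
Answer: I*√1995419162468658/422754 ≈ 105.66*I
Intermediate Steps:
j(c) = 300 - c (j(c) = 2 + (-149*(-2) - c) = 2 + (298 - c) = 300 - c)
√(j(-133)/422754 - 11165) = √((300 - 1*(-133))/422754 - 11165) = √((300 + 133)*(1/422754) - 11165) = √(433*(1/422754) - 11165) = √(433/422754 - 11165) = √(-4720047977/422754) = I*√1995419162468658/422754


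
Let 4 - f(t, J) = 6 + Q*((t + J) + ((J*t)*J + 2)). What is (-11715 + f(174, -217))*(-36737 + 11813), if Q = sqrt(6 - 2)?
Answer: 408718880868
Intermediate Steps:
Q = 2 (Q = sqrt(4) = 2)
f(t, J) = -6 - 2*J - 2*t - 2*t*J**2 (f(t, J) = 4 - (6 + 2*((t + J) + ((J*t)*J + 2))) = 4 - (6 + 2*((J + t) + (t*J**2 + 2))) = 4 - (6 + 2*((J + t) + (2 + t*J**2))) = 4 - (6 + 2*(2 + J + t + t*J**2)) = 4 - (6 + (4 + 2*J + 2*t + 2*t*J**2)) = 4 - (10 + 2*J + 2*t + 2*t*J**2) = 4 + (-10 - 2*J - 2*t - 2*t*J**2) = -6 - 2*J - 2*t - 2*t*J**2)
(-11715 + f(174, -217))*(-36737 + 11813) = (-11715 + (-6 - 2*(-217) - 2*174 - 2*174*(-217)**2))*(-36737 + 11813) = (-11715 + (-6 + 434 - 348 - 2*174*47089))*(-24924) = (-11715 + (-6 + 434 - 348 - 16386972))*(-24924) = (-11715 - 16386892)*(-24924) = -16398607*(-24924) = 408718880868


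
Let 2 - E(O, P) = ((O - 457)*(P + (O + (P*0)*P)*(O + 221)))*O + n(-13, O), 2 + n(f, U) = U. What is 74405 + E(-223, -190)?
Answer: -38745208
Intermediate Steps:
n(f, U) = -2 + U
E(O, P) = 4 - O - O*(-457 + O)*(P + O*(221 + O)) (E(O, P) = 2 - (((O - 457)*(P + (O + (P*0)*P)*(O + 221)))*O + (-2 + O)) = 2 - (((-457 + O)*(P + (O + 0*P)*(221 + O)))*O + (-2 + O)) = 2 - (((-457 + O)*(P + (O + 0)*(221 + O)))*O + (-2 + O)) = 2 - (((-457 + O)*(P + O*(221 + O)))*O + (-2 + O)) = 2 - (O*(-457 + O)*(P + O*(221 + O)) + (-2 + O)) = 2 - (-2 + O + O*(-457 + O)*(P + O*(221 + O))) = 2 + (2 - O - O*(-457 + O)*(P + O*(221 + O))) = 4 - O - O*(-457 + O)*(P + O*(221 + O)))
74405 + E(-223, -190) = 74405 + (4 - 1*(-223) - 1*(-223)**4 + 236*(-223)**3 + 100997*(-223)**2 - 1*(-190)*(-223)**2 + 457*(-223)*(-190)) = 74405 + (4 + 223 - 1*2472973441 + 236*(-11089567) + 100997*49729 - 1*(-190)*49729 + 19363090) = 74405 + (4 + 223 - 2472973441 - 2617137812 + 5022479813 + 9448510 + 19363090) = 74405 - 38819613 = -38745208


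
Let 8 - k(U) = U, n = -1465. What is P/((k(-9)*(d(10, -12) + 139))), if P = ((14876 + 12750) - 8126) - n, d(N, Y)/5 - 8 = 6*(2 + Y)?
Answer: -20965/2057 ≈ -10.192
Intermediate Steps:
k(U) = 8 - U
d(N, Y) = 100 + 30*Y (d(N, Y) = 40 + 5*(6*(2 + Y)) = 40 + 5*(12 + 6*Y) = 40 + (60 + 30*Y) = 100 + 30*Y)
P = 20965 (P = ((14876 + 12750) - 8126) - 1*(-1465) = (27626 - 8126) + 1465 = 19500 + 1465 = 20965)
P/((k(-9)*(d(10, -12) + 139))) = 20965/(((8 - 1*(-9))*((100 + 30*(-12)) + 139))) = 20965/(((8 + 9)*((100 - 360) + 139))) = 20965/((17*(-260 + 139))) = 20965/((17*(-121))) = 20965/(-2057) = 20965*(-1/2057) = -20965/2057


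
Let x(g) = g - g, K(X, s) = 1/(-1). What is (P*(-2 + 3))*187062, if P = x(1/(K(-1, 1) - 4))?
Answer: 0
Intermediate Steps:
K(X, s) = -1
x(g) = 0
P = 0
(P*(-2 + 3))*187062 = (0*(-2 + 3))*187062 = (0*1)*187062 = 0*187062 = 0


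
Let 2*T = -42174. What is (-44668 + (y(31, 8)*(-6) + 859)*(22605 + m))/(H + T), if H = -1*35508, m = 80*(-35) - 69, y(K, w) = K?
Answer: -2647532/11319 ≈ -233.90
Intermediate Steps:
T = -21087 (T = (½)*(-42174) = -21087)
m = -2869 (m = -2800 - 69 = -2869)
H = -35508
(-44668 + (y(31, 8)*(-6) + 859)*(22605 + m))/(H + T) = (-44668 + (31*(-6) + 859)*(22605 - 2869))/(-35508 - 21087) = (-44668 + (-186 + 859)*19736)/(-56595) = (-44668 + 673*19736)*(-1/56595) = (-44668 + 13282328)*(-1/56595) = 13237660*(-1/56595) = -2647532/11319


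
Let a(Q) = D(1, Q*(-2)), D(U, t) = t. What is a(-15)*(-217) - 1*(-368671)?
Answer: 362161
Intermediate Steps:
a(Q) = -2*Q (a(Q) = Q*(-2) = -2*Q)
a(-15)*(-217) - 1*(-368671) = -2*(-15)*(-217) - 1*(-368671) = 30*(-217) + 368671 = -6510 + 368671 = 362161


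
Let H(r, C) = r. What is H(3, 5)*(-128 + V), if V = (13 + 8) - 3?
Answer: -330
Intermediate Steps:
V = 18 (V = 21 - 3 = 18)
H(3, 5)*(-128 + V) = 3*(-128 + 18) = 3*(-110) = -330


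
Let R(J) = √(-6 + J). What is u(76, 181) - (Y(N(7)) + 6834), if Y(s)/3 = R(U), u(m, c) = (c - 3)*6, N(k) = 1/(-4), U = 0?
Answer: -5766 - 3*I*√6 ≈ -5766.0 - 7.3485*I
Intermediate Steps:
N(k) = -¼
u(m, c) = -18 + 6*c (u(m, c) = (-3 + c)*6 = -18 + 6*c)
Y(s) = 3*I*√6 (Y(s) = 3*√(-6 + 0) = 3*√(-6) = 3*(I*√6) = 3*I*√6)
u(76, 181) - (Y(N(7)) + 6834) = (-18 + 6*181) - (3*I*√6 + 6834) = (-18 + 1086) - (6834 + 3*I*√6) = 1068 + (-6834 - 3*I*√6) = -5766 - 3*I*√6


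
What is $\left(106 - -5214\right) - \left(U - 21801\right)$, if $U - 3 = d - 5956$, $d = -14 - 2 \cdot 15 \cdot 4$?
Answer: $33208$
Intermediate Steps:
$d = -134$ ($d = -14 - 120 = -134$)
$U = -6087$ ($U = 3 - 6090 = -6087$)
$\left(106 - -5214\right) - \left(U - 21801\right) = \left(106 - -5214\right) - \left(-6087 - 21801\right) = \left(106 + 5214\right) - \left(-6087 - 21801\right) = 5320 - -27888 = 5320 + 27888 = 33208$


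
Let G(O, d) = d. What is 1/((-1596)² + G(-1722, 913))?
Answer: 1/2548129 ≈ 3.9244e-7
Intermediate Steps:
1/((-1596)² + G(-1722, 913)) = 1/((-1596)² + 913) = 1/(2547216 + 913) = 1/2548129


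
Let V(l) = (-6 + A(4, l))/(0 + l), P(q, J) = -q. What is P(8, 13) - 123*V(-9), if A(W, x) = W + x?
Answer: -475/3 ≈ -158.33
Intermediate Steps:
V(l) = (-2 + l)/l (V(l) = (-6 + (4 + l))/(0 + l) = (-2 + l)/l)
P(8, 13) - 123*V(-9) = -1*8 - 123*(-2 - 9)/(-9) = -8 - (-41)*(-11)/3 = -8 - 123*11/9 = -8 - 451/3 = -475/3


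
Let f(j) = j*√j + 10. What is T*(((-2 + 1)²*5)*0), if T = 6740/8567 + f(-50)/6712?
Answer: 0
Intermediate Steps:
f(j) = 10 + j^(3/2) (f(j) = j^(3/2) + 10 = 10 + j^(3/2))
T = 22662275/28750852 - 125*I*√2/3356 (T = 6740/8567 + (10 + (-50)^(3/2))/6712 = 6740*(1/8567) + (10 - 250*I*√2)*(1/6712) = 6740/8567 + (5/3356 - 125*I*√2/3356) = 22662275/28750852 - 125*I*√2/3356 ≈ 0.78823 - 0.052675*I)
T*(((-2 + 1)²*5)*0) = (22662275/28750852 - 125*I*√2/3356)*(((-2 + 1)²*5)*0) = (22662275/28750852 - 125*I*√2/3356)*(((-1)²*5)*0) = (22662275/28750852 - 125*I*√2/3356)*((1*5)*0) = (22662275/28750852 - 125*I*√2/3356)*(5*0) = (22662275/28750852 - 125*I*√2/3356)*0 = 0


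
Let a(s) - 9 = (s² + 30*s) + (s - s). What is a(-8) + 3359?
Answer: 3192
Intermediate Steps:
a(s) = 9 + s² + 30*s (a(s) = 9 + ((s² + 30*s) + (s - s)) = 9 + ((s² + 30*s) + 0) = 9 + (s² + 30*s) = 9 + s² + 30*s)
a(-8) + 3359 = (9 + (-8)² + 30*(-8)) + 3359 = (9 + 64 - 240) + 3359 = -167 + 3359 = 3192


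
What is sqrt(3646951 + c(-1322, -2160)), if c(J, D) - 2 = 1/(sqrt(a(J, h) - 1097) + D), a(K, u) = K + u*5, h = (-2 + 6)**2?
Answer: sqrt((7877418479 - 3646953*I*sqrt(2339))/(2160 - I*sqrt(2339))) ≈ 1909.7 - 0.e-9*I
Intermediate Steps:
h = 16 (h = 4**2 = 16)
a(K, u) = K + 5*u
c(J, D) = 2 + 1/(D + sqrt(-1017 + J)) (c(J, D) = 2 + 1/(sqrt((J + 5*16) - 1097) + D) = 2 + 1/(sqrt((J + 80) - 1097) + D) = 2 + 1/(sqrt((80 + J) - 1097) + D) = 2 + 1/(sqrt(-1017 + J) + D) = 2 + 1/(D + sqrt(-1017 + J)))
sqrt(3646951 + c(-1322, -2160)) = sqrt(3646951 + (1 + 2*(-2160) + 2*sqrt(-1017 - 1322))/(-2160 + sqrt(-1017 - 1322))) = sqrt(3646951 + (1 - 4320 + 2*sqrt(-2339))/(-2160 + sqrt(-2339))) = sqrt(3646951 + (1 - 4320 + 2*(I*sqrt(2339)))/(-2160 + I*sqrt(2339))) = sqrt(3646951 + (1 - 4320 + 2*I*sqrt(2339))/(-2160 + I*sqrt(2339))) = sqrt(3646951 + (-4319 + 2*I*sqrt(2339))/(-2160 + I*sqrt(2339)))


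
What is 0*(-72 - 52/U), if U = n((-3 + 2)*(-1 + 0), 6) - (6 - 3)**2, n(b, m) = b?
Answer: 0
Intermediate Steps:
U = -8 (U = (-3 + 2)*(-1 + 0) - (6 - 3)**2 = -1*(-1) - 1*3**2 = 1 - 1*9 = 1 - 9 = -8)
0*(-72 - 52/U) = 0*(-72 - 52/(-8)) = 0*(-72 - 52*(-1/8)) = 0*(-72 + 13/2) = 0*(-131/2) = 0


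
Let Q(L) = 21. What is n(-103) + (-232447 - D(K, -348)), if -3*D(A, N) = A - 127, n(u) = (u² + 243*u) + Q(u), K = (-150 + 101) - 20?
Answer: -740734/3 ≈ -2.4691e+5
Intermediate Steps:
K = -69 (K = -49 - 20 = -69)
n(u) = 21 + u² + 243*u (n(u) = (u² + 243*u) + 21 = 21 + u² + 243*u)
D(A, N) = 127/3 - A/3 (D(A, N) = -(A - 127)/3 = -(-127 + A)/3 = 127/3 - A/3)
n(-103) + (-232447 - D(K, -348)) = (21 + (-103)² + 243*(-103)) + (-232447 - (127/3 - ⅓*(-69))) = (21 + 10609 - 25029) + (-232447 - (127/3 + 23)) = -14399 + (-232447 - 1*196/3) = -14399 + (-232447 - 196/3) = -14399 - 697537/3 = -740734/3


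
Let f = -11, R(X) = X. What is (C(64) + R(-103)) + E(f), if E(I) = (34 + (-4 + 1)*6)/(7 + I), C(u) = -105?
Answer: -212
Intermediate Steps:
E(I) = 16/(7 + I) (E(I) = (34 - 3*6)/(7 + I) = (34 - 18)/(7 + I) = 16/(7 + I))
(C(64) + R(-103)) + E(f) = (-105 - 103) + 16/(7 - 11) = -208 + 16/(-4) = -208 + 16*(-¼) = -208 - 4 = -212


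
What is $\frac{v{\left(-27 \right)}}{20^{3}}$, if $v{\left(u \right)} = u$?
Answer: $- \frac{27}{8000} \approx -0.003375$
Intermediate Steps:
$\frac{v{\left(-27 \right)}}{20^{3}} = - \frac{27}{20^{3}} = - \frac{27}{8000}$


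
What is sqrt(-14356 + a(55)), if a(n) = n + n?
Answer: I*sqrt(14246) ≈ 119.36*I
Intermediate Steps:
a(n) = 2*n
sqrt(-14356 + a(55)) = sqrt(-14356 + 2*55) = sqrt(-14356 + 110) = sqrt(-14246) = I*sqrt(14246)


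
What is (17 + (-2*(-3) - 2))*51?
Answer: 1071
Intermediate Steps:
(17 + (-2*(-3) - 2))*51 = (17 + (6 - 2))*51 = (17 + 4)*51 = 21*51 = 1071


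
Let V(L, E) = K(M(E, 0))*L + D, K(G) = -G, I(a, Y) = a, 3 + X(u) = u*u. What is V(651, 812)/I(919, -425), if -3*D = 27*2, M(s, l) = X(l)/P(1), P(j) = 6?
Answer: 615/1838 ≈ 0.33460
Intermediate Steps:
X(u) = -3 + u**2 (X(u) = -3 + u*u = -3 + u**2)
M(s, l) = -1/2 + l**2/6 (M(s, l) = (-3 + l**2)/6 = (-3 + l**2)*(1/6) = -1/2 + l**2/6)
D = -18 (D = -9*2 = -1/3*54 = -18)
V(L, E) = -18 + L/2 (V(L, E) = (-(-1/2 + (1/6)*0**2))*L - 18 = (-(-1/2 + (1/6)*0))*L - 18 = (-(-1/2 + 0))*L - 18 = (-1*(-1/2))*L - 18 = L/2 - 18 = -18 + L/2)
V(651, 812)/I(919, -425) = (-18 + (1/2)*651)/919 = (-18 + 651/2)*(1/919) = (615/2)*(1/919) = 615/1838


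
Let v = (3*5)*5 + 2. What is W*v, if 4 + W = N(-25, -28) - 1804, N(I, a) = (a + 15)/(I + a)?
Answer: -7377447/53 ≈ -1.3920e+5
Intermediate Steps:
N(I, a) = (15 + a)/(I + a)
W = -95811/53 (W = -4 + ((15 - 28)/(-25 - 28) - 1804) = -4 + (-13/(-53) - 1804) = -4 + (-1/53*(-13) - 1804) = -4 + (13/53 - 1804) = -4 - 95599/53 = -95811/53 ≈ -1807.8)
v = 77 (v = 15*5 + 2 = 75 + 2 = 77)
W*v = -95811/53*77 = -7377447/53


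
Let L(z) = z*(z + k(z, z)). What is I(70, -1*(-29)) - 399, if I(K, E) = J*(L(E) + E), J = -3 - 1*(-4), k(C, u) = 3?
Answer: 558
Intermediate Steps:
J = 1 (J = -3 + 4 = 1)
L(z) = z*(3 + z) (L(z) = z*(z + 3) = z*(3 + z))
I(K, E) = E + E*(3 + E) (I(K, E) = 1*(E*(3 + E) + E) = 1*(E + E*(3 + E)) = E + E*(3 + E))
I(70, -1*(-29)) - 399 = (-1*(-29))*(4 - 1*(-29)) - 399 = 29*(4 + 29) - 399 = 29*33 - 399 = 957 - 399 = 558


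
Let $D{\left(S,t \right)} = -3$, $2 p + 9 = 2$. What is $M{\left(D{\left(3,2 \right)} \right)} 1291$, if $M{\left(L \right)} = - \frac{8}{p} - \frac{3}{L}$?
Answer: $\frac{29693}{7} \approx 4241.9$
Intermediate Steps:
$p = - \frac{7}{2}$ ($p = - \frac{9}{2} + \frac{1}{2} \cdot 2 = - \frac{9}{2} + 1 = - \frac{7}{2} \approx -3.5$)
$M{\left(L \right)} = \frac{16}{7} - \frac{3}{L}$ ($M{\left(L \right)} = - \frac{8}{- \frac{7}{2}} - \frac{3}{L} = \left(-8\right) \left(- \frac{2}{7}\right) - \frac{3}{L} = \frac{16}{7} - \frac{3}{L}$)
$M{\left(D{\left(3,2 \right)} \right)} 1291 = \left(\frac{16}{7} - \frac{3}{-3}\right) 1291 = \left(\frac{16}{7} - -1\right) 1291 = \left(\frac{16}{7} + 1\right) 1291 = \frac{23}{7} \cdot 1291 = \frac{29693}{7}$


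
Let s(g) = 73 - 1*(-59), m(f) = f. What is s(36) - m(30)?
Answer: 102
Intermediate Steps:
s(g) = 132 (s(g) = 73 + 59 = 132)
s(36) - m(30) = 132 - 1*30 = 132 - 30 = 102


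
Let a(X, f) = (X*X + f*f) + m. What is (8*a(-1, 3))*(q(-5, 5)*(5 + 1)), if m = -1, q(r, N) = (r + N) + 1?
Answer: 432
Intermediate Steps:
q(r, N) = 1 + N + r (q(r, N) = (N + r) + 1 = 1 + N + r)
a(X, f) = -1 + X² + f² (a(X, f) = (X*X + f*f) - 1 = (X² + f²) - 1 = -1 + X² + f²)
(8*a(-1, 3))*(q(-5, 5)*(5 + 1)) = (8*(-1 + (-1)² + 3²))*((1 + 5 - 5)*(5 + 1)) = (8*(-1 + 1 + 9))*(1*6) = (8*9)*6 = 72*6 = 432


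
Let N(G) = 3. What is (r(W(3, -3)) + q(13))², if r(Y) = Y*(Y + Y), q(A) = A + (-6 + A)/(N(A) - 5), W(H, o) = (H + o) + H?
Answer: 3025/4 ≈ 756.25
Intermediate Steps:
W(H, o) = o + 2*H
q(A) = 3 + A/2 (q(A) = A + (-6 + A)/(3 - 5) = A + (-6 + A)/(-2) = A + (-6 + A)*(-½) = A + (3 - A/2) = 3 + A/2)
r(Y) = 2*Y² (r(Y) = Y*(2*Y) = 2*Y²)
(r(W(3, -3)) + q(13))² = (2*(-3 + 2*3)² + (3 + (½)*13))² = (2*(-3 + 6)² + (3 + 13/2))² = (2*3² + 19/2)² = (2*9 + 19/2)² = (18 + 19/2)² = (55/2)² = 3025/4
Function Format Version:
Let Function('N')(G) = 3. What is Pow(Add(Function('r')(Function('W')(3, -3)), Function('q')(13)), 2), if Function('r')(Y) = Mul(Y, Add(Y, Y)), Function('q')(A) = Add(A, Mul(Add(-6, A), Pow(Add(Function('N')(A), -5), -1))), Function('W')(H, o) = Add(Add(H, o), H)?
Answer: Rational(3025, 4) ≈ 756.25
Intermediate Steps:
Function('W')(H, o) = Add(o, Mul(2, H))
Function('q')(A) = Add(3, Mul(Rational(1, 2), A)) (Function('q')(A) = Add(A, Mul(Add(-6, A), Pow(Add(3, -5), -1))) = Add(A, Mul(Add(-6, A), Pow(-2, -1))) = Add(A, Mul(Add(-6, A), Rational(-1, 2))) = Add(A, Add(3, Mul(Rational(-1, 2), A))) = Add(3, Mul(Rational(1, 2), A)))
Function('r')(Y) = Mul(2, Pow(Y, 2)) (Function('r')(Y) = Mul(Y, Mul(2, Y)) = Mul(2, Pow(Y, 2)))
Pow(Add(Function('r')(Function('W')(3, -3)), Function('q')(13)), 2) = Pow(Add(Mul(2, Pow(Add(-3, Mul(2, 3)), 2)), Add(3, Mul(Rational(1, 2), 13))), 2) = Pow(Add(Mul(2, Pow(Add(-3, 6), 2)), Add(3, Rational(13, 2))), 2) = Pow(Add(Mul(2, Pow(3, 2)), Rational(19, 2)), 2) = Pow(Add(Mul(2, 9), Rational(19, 2)), 2) = Pow(Add(18, Rational(19, 2)), 2) = Pow(Rational(55, 2), 2) = Rational(3025, 4)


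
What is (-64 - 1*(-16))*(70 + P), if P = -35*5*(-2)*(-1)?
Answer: 13440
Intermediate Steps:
P = -350 (P = -(-350)*(-1) = -35*10 = -350)
(-64 - 1*(-16))*(70 + P) = (-64 - 1*(-16))*(70 - 350) = (-64 + 16)*(-280) = -48*(-280) = 13440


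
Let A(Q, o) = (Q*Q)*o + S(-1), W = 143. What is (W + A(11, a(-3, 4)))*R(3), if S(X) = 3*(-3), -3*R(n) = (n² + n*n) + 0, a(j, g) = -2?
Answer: 648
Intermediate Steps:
R(n) = -2*n²/3 (R(n) = -((n² + n*n) + 0)/3 = -((n² + n²) + 0)/3 = -(2*n² + 0)/3 = -2*n²/3)
S(X) = -9
A(Q, o) = -9 + o*Q² (A(Q, o) = (Q*Q)*o - 9 = Q²*o - 9 = o*Q² - 9 = -9 + o*Q²)
(W + A(11, a(-3, 4)))*R(3) = (143 + (-9 - 2*11²))*(-⅔*3²) = (143 + (-9 - 2*121))*(-⅔*9) = (143 + (-9 - 242))*(-6) = (143 - 251)*(-6) = -108*(-6) = 648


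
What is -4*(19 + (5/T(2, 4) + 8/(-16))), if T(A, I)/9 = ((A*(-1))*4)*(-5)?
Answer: -1333/18 ≈ -74.056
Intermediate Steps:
T(A, I) = 180*A (T(A, I) = 9*(((A*(-1))*4)*(-5)) = 9*((-A*4)*(-5)) = 9*(-4*A*(-5)) = 9*(20*A) = 180*A)
-4*(19 + (5/T(2, 4) + 8/(-16))) = -4*(19 + (5/((180*2)) + 8/(-16))) = -4*(19 + (5/360 + 8*(-1/16))) = -4*(19 + (5*(1/360) - ½)) = -4*(19 + (1/72 - ½)) = -4*(19 - 35/72) = -4*1333/72 = -1333/18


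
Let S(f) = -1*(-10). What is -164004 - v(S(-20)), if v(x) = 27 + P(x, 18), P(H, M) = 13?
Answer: -164044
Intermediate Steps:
S(f) = 10
v(x) = 40 (v(x) = 27 + 13 = 40)
-164004 - v(S(-20)) = -164004 - 1*40 = -164004 - 40 = -164044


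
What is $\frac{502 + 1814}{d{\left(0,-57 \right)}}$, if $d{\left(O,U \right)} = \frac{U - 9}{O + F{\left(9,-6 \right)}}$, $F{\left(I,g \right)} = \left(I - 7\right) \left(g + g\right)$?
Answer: $\frac{9264}{11} \approx 842.18$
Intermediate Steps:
$F{\left(I,g \right)} = 2 g \left(-7 + I\right)$ ($F{\left(I,g \right)} = \left(-7 + I\right) 2 g = 2 g \left(-7 + I\right)$)
$d{\left(O,U \right)} = \frac{-9 + U}{-24 + O}$ ($d{\left(O,U \right)} = \frac{U - 9}{O + 2 \left(-6\right) \left(-7 + 9\right)} = \frac{-9 + U}{O + 2 \left(-6\right) 2} = \frac{-9 + U}{O - 24} = \frac{-9 + U}{-24 + O}$)
$\frac{502 + 1814}{d{\left(0,-57 \right)}} = \frac{502 + 1814}{\frac{1}{-24 + 0} \left(-9 - 57\right)} = \frac{2316}{\frac{1}{-24} \left(-66\right)} = \frac{2316}{\left(- \frac{1}{24}\right) \left(-66\right)} = \frac{2316}{\frac{11}{4}} = 2316 \cdot \frac{4}{11} = \frac{9264}{11}$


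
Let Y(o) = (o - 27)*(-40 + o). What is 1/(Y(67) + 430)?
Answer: 1/1510 ≈ 0.00066225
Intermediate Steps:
Y(o) = (-40 + o)*(-27 + o) (Y(o) = (-27 + o)*(-40 + o) = (-40 + o)*(-27 + o))
1/(Y(67) + 430) = 1/((1080 + 67**2 - 67*67) + 430) = 1/((1080 + 4489 - 4489) + 430) = 1/(1080 + 430) = 1/1510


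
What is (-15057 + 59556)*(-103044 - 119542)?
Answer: -9904854414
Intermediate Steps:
(-15057 + 59556)*(-103044 - 119542) = 44499*(-222586) = -9904854414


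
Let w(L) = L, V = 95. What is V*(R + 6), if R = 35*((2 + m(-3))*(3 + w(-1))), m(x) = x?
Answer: -6080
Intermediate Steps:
R = -70 (R = 35*((2 - 3)*(3 - 1)) = 35*(-1*2) = 35*(-2) = -70)
V*(R + 6) = 95*(-70 + 6) = 95*(-64) = -6080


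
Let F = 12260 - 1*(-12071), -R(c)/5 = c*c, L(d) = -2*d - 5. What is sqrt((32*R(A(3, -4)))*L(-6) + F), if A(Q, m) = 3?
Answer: sqrt(14251) ≈ 119.38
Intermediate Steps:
L(d) = -5 - 2*d
R(c) = -5*c**2 (R(c) = -5*c*c = -5*c**2)
F = 24331 (F = 12260 + 12071 = 24331)
sqrt((32*R(A(3, -4)))*L(-6) + F) = sqrt((32*(-5*3**2))*(-5 - 2*(-6)) + 24331) = sqrt((32*(-5*9))*(-5 + 12) + 24331) = sqrt((32*(-45))*7 + 24331) = sqrt(-1440*7 + 24331) = sqrt(-10080 + 24331) = sqrt(14251)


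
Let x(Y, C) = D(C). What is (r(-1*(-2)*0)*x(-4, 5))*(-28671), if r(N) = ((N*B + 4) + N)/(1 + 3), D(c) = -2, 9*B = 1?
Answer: 57342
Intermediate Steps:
B = ⅑ (B = (⅑)*1 = ⅑ ≈ 0.11111)
x(Y, C) = -2
r(N) = 1 + 5*N/18 (r(N) = ((N*(⅑) + 4) + N)/(1 + 3) = ((N/9 + 4) + N)/4 = ((4 + N/9) + N)*(¼) = (4 + 10*N/9)*(¼) = 1 + 5*N/18)
(r(-1*(-2)*0)*x(-4, 5))*(-28671) = ((1 + 5*(-1*(-2)*0)/18)*(-2))*(-28671) = ((1 + 5*(2*0)/18)*(-2))*(-28671) = ((1 + (5/18)*0)*(-2))*(-28671) = ((1 + 0)*(-2))*(-28671) = (1*(-2))*(-28671) = -2*(-28671) = 57342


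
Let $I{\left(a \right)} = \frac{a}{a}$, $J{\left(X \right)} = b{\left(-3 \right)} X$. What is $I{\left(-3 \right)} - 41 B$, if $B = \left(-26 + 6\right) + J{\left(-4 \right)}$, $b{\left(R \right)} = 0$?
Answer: $821$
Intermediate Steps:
$J{\left(X \right)} = 0$ ($J{\left(X \right)} = 0 X = 0$)
$I{\left(a \right)} = 1$
$B = -20$ ($B = \left(-26 + 6\right) + 0 = -20 + 0 = -20$)
$I{\left(-3 \right)} - 41 B = 1 - -820 = 1 + 820 = 821$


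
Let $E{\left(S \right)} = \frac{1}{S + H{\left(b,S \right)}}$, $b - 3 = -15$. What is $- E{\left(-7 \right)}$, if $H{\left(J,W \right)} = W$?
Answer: $\frac{1}{14} \approx 0.071429$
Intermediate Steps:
$b = -12$ ($b = 3 - 15 = -12$)
$E{\left(S \right)} = \frac{1}{2 S}$ ($E{\left(S \right)} = \frac{1}{S + S} = \frac{1}{2 S}$)
$- E{\left(-7 \right)} = - \frac{1}{2 \left(-7\right)} = - \frac{-1}{2 \cdot 7} = \left(-1\right) \left(- \frac{1}{14}\right) = \frac{1}{14}$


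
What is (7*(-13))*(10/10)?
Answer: -91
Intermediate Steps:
(7*(-13))*(10/10) = -910/10 = -91*1 = -91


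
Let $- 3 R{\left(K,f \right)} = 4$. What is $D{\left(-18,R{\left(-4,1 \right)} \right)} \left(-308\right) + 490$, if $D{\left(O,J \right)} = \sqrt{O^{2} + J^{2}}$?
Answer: $490 - \frac{616 \sqrt{733}}{3} \approx -5069.2$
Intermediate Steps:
$R{\left(K,f \right)} = - \frac{4}{3}$ ($R{\left(K,f \right)} = \left(- \frac{1}{3}\right) 4 = - \frac{4}{3}$)
$D{\left(O,J \right)} = \sqrt{J^{2} + O^{2}}$
$D{\left(-18,R{\left(-4,1 \right)} \right)} \left(-308\right) + 490 = \sqrt{\left(- \frac{4}{3}\right)^{2} + \left(-18\right)^{2}} \left(-308\right) + 490 = \sqrt{\frac{16}{9} + 324} \left(-308\right) + 490 = \sqrt{\frac{2932}{9}} \left(-308\right) + 490 = \frac{2 \sqrt{733}}{3} \left(-308\right) + 490 = - \frac{616 \sqrt{733}}{3} + 490 = 490 - \frac{616 \sqrt{733}}{3}$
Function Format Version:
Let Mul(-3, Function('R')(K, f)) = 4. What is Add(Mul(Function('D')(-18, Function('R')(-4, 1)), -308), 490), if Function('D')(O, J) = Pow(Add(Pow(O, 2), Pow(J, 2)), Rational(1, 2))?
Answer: Add(490, Mul(Rational(-616, 3), Pow(733, Rational(1, 2)))) ≈ -5069.2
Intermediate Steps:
Function('R')(K, f) = Rational(-4, 3) (Function('R')(K, f) = Mul(Rational(-1, 3), 4) = Rational(-4, 3))
Function('D')(O, J) = Pow(Add(Pow(J, 2), Pow(O, 2)), Rational(1, 2))
Add(Mul(Function('D')(-18, Function('R')(-4, 1)), -308), 490) = Add(Mul(Pow(Add(Pow(Rational(-4, 3), 2), Pow(-18, 2)), Rational(1, 2)), -308), 490) = Add(Mul(Pow(Add(Rational(16, 9), 324), Rational(1, 2)), -308), 490) = Add(Mul(Pow(Rational(2932, 9), Rational(1, 2)), -308), 490) = Add(Mul(Mul(Rational(2, 3), Pow(733, Rational(1, 2))), -308), 490) = Add(Mul(Rational(-616, 3), Pow(733, Rational(1, 2))), 490) = Add(490, Mul(Rational(-616, 3), Pow(733, Rational(1, 2))))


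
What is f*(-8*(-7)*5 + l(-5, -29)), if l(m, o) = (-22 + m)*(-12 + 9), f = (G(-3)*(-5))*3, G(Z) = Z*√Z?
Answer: 16245*I*√3 ≈ 28137.0*I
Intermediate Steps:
G(Z) = Z^(3/2)
f = 45*I*√3 (f = ((-3)^(3/2)*(-5))*3 = (-3*I*√3*(-5))*3 = (15*I*√3)*3 = 45*I*√3 ≈ 77.942*I)
l(m, o) = 66 - 3*m (l(m, o) = (-22 + m)*(-3) = 66 - 3*m)
f*(-8*(-7)*5 + l(-5, -29)) = (45*I*√3)*(-8*(-7)*5 + (66 - 3*(-5))) = (45*I*√3)*(56*5 + (66 + 15)) = (45*I*√3)*(280 + 81) = (45*I*√3)*361 = 16245*I*√3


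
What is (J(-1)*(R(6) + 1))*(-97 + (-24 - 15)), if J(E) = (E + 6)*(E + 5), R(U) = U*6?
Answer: -100640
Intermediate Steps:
R(U) = 6*U
J(E) = (5 + E)*(6 + E) (J(E) = (6 + E)*(5 + E) = (5 + E)*(6 + E))
(J(-1)*(R(6) + 1))*(-97 + (-24 - 15)) = ((30 + (-1)**2 + 11*(-1))*(6*6 + 1))*(-97 + (-24 - 15)) = ((30 + 1 - 11)*(36 + 1))*(-97 - 39) = (20*37)*(-136) = 740*(-136) = -100640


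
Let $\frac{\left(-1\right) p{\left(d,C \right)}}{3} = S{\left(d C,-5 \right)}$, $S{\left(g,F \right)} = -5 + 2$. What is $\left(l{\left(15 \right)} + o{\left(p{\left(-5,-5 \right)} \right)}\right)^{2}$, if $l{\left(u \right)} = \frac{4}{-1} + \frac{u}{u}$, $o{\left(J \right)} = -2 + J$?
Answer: $16$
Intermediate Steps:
$S{\left(g,F \right)} = -3$
$p{\left(d,C \right)} = 9$ ($p{\left(d,C \right)} = \left(-3\right) \left(-3\right) = 9$)
$l{\left(u \right)} = -3$ ($l{\left(u \right)} = 4 \left(-1\right) + 1 = -4 + 1 = -3$)
$\left(l{\left(15 \right)} + o{\left(p{\left(-5,-5 \right)} \right)}\right)^{2} = \left(-3 + \left(-2 + 9\right)\right)^{2} = \left(-3 + 7\right)^{2} = 4^{2} = 16$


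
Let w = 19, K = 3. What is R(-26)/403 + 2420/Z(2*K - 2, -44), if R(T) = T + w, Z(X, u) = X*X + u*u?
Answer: 240399/196664 ≈ 1.2224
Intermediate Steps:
Z(X, u) = X² + u²
R(T) = 19 + T (R(T) = T + 19 = 19 + T)
R(-26)/403 + 2420/Z(2*K - 2, -44) = (19 - 26)/403 + 2420/((2*3 - 2)² + (-44)²) = -7*1/403 + 2420/((6 - 2)² + 1936) = -7/403 + 2420/(4² + 1936) = -7/403 + 2420/(16 + 1936) = -7/403 + 2420/1952 = -7/403 + 2420*(1/1952) = -7/403 + 605/488 = 240399/196664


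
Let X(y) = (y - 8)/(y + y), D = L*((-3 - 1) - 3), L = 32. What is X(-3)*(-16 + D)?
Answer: -440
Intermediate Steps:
D = -224 (D = 32*((-3 - 1) - 3) = 32*(-4 - 3) = 32*(-7) = -224)
X(y) = (-8 + y)/(2*y) (X(y) = (-8 + y)/((2*y)) = (-8 + y)*(1/(2*y)) = (-8 + y)/(2*y))
X(-3)*(-16 + D) = ((1/2)*(-8 - 3)/(-3))*(-16 - 224) = ((1/2)*(-1/3)*(-11))*(-240) = (11/6)*(-240) = -440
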